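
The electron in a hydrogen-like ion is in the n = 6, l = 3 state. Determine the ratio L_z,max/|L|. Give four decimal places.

L_z,max/|L| = 0.8660

|L| = 2√3 ℏ ≈ 3.4641ℏ, while L_z,max = lℏ = 3ℏ.
L_z,max/|L| = 3/√12 = 0.8660.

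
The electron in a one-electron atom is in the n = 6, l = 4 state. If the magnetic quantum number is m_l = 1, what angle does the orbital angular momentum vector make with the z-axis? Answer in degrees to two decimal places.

θ ≈ 77.08°

|L| = ℏ√(l(l+1)) = 2√5 ℏ.
L_z = m_l ℏ = 1ℏ.
cos θ = L_z/|L| = 1/√20, so θ ≈ 77.08°.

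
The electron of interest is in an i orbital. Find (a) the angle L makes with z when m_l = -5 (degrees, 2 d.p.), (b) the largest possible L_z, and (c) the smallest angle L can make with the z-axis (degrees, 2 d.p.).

θ(m_l=-5) ≈ 140.49°; L_z,max = 6ℏ; θ_min ≈ 22.21°

An i state has l = 6.
For m_l = -5: cos θ = -5/√42, θ ≈ 140.49°.
L_z,max = lℏ = 6ℏ.
cos θ_min = 6/√42, so θ_min ≈ 22.21°.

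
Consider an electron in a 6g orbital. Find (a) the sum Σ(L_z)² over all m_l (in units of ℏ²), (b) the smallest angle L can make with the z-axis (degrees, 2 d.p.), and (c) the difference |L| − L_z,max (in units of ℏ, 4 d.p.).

Σ(L_z)² = 60 ℏ²; θ_min ≈ 26.57°; |L|−L_z,max ≈ 0.4721ℏ

The 6g subshell has l = 4.
Σ m_l² = 60, so Σ(L_z)² = 60 ℏ².
cos θ_min = 4/√20, so θ_min ≈ 26.57°.
|L| − L_z,max = (2√5 − 4)ℏ ≈ 0.4721ℏ.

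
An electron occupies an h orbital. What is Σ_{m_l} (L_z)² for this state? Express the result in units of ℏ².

An h state has l = 5.
m_l ∈ {-5, -4, -3, -2, -1, 0, 1, 2, 3, 4, 5}.
Σ m_l² = l(l+1)(2l+1)/3 = 5·6·11/3 = 110.

Σ(L_z)² = 110 ℏ²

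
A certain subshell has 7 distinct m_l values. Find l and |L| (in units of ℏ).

Since there are 2l+1 = 7 values of m_l, l = 3.
|L| = ℏ√(l(l+1)) = ℏ√(3·4) = 2√3 ℏ.

l = 3, |L| = 2√3 ℏ ≈ 3.464ℏ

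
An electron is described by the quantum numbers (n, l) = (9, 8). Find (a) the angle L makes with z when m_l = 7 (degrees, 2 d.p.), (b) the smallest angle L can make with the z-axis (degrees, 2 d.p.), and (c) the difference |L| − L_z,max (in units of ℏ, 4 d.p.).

For m_l = 7: cos θ = 7/√72, θ ≈ 34.42°.
cos θ_min = 8/√72, so θ_min ≈ 19.47°.
|L| − L_z,max = (6√2 − 8)ℏ ≈ 0.4853ℏ.

θ(m_l=7) ≈ 34.42°; θ_min ≈ 19.47°; |L|−L_z,max ≈ 0.4853ℏ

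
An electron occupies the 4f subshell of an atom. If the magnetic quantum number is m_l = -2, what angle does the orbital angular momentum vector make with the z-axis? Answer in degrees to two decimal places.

θ ≈ 125.26°

For 4f, l = 3.
|L|² = l(l+1)ℏ² = 12ℏ², so |L| = 2√3 ℏ.
L_z = m_l ℏ = −2ℏ.
cos θ = L_z/|L| = -2/√12, so θ ≈ 125.26°.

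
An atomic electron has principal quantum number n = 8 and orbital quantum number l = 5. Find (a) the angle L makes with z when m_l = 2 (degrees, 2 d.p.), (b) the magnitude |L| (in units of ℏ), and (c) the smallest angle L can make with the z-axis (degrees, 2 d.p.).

θ(m_l=2) ≈ 68.58°; |L| = √30 ℏ ≈ 5.477ℏ; θ_min ≈ 24.09°

For m_l = 2: cos θ = 2/√30, θ ≈ 68.58°.
|L| = ℏ√(5·6) = √30 ℏ ≈ 5.477ℏ.
cos θ_min = 5/√30, so θ_min ≈ 24.09°.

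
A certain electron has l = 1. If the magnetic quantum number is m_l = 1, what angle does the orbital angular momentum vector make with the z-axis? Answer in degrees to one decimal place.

θ ≈ 45.0°

|L| = ℏ√(l(l+1)) = √2 ℏ.
L_z = m_l ℏ = 1ℏ.
cos θ = L_z/|L| = 1/√2, so θ ≈ 45.0°.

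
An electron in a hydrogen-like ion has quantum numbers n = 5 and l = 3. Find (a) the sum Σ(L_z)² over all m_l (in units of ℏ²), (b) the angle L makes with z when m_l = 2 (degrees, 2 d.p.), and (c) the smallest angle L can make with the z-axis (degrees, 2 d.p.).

Σ m_l² = 28, so Σ(L_z)² = 28 ℏ².
For m_l = 2: cos θ = 2/√12, θ ≈ 54.74°.
cos θ_min = 3/√12, so θ_min ≈ 30.00°.

Σ(L_z)² = 28 ℏ²; θ(m_l=2) ≈ 54.74°; θ_min ≈ 30.00°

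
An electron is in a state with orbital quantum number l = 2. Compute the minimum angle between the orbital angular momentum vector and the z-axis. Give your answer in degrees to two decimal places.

θ_min ≈ 35.26°

|L|² = l(l+1)ℏ² = 6ℏ², so |L| = √6 ℏ.
The smallest angle corresponds to the largest L_z, i.e. m_l = l = 2, giving L_z = 2ℏ.
cos θ_min = 2/√6, so θ_min ≈ 35.26°.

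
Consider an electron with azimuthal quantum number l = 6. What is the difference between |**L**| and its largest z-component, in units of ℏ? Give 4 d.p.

|L| − L_z,max ≈ 0.4807ℏ

|L| = √42 ℏ ≈ 6.4807ℏ, while L_z,max = lℏ = 6ℏ.
The difference is (√42 − 6)ℏ ≈ 0.4807ℏ.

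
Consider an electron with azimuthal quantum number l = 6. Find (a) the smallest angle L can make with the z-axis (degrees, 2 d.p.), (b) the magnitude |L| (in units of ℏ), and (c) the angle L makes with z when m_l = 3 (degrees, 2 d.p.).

cos θ_min = 6/√42, so θ_min ≈ 22.21°.
|L| = ℏ√(6·7) = √42 ℏ ≈ 6.481ℏ.
For m_l = 3: cos θ = 3/√42, θ ≈ 62.42°.

θ_min ≈ 22.21°; |L| = √42 ℏ ≈ 6.481ℏ; θ(m_l=3) ≈ 62.42°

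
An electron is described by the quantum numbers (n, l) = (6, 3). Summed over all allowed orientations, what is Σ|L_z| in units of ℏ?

m_l ∈ {-3, -2, -1, 0, 1, 2, 3}.
Σ|m_l| = l(l+1) = 12.

Σ|L_z| = 12 ℏ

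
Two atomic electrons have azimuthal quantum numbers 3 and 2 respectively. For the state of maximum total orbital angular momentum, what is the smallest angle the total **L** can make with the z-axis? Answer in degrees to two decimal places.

By the triangle rule, |l₁ − l₂| ≤ L ≤ l₁ + l₂.
L ∈ {1, 2, 3, 4, 5}.
The maximum is L = 5, with |L_tot| = ℏ√(5·6) = √30 ℏ.
The minimum angle with z is arccos(5/√30) ≈ 24.09°.

θ_min ≈ 24.09°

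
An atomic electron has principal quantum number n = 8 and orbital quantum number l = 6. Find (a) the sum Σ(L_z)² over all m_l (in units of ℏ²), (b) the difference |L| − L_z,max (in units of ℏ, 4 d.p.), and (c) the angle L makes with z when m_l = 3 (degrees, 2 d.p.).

Σ m_l² = 182, so Σ(L_z)² = 182 ℏ².
|L| − L_z,max = (√42 − 6)ℏ ≈ 0.4807ℏ.
For m_l = 3: cos θ = 3/√42, θ ≈ 62.42°.

Σ(L_z)² = 182 ℏ²; |L|−L_z,max ≈ 0.4807ℏ; θ(m_l=3) ≈ 62.42°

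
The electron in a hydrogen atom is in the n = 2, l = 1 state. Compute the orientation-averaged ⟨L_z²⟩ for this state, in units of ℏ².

m_l ∈ {-1, 0, 1}.
⟨L_z²⟩ = ℏ²·(Σ m_l²)/(2l+1) = ℏ²·2/3 = 0.6667ℏ².

⟨L_z²⟩ = 0.6667 ℏ²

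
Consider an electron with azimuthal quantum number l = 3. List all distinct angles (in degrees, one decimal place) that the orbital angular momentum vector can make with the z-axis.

θ ∈ {30.0°, 54.7°, 73.2°, 90.0°, 106.8°, 125.3°, 150.0°}

|L|² = l(l+1)ℏ² = 12ℏ², so |L| = 2√3 ℏ.
cos θ = m_l/√12 for each m_l ∈ {-3, -2, -1, 0, 1, 2, 3}.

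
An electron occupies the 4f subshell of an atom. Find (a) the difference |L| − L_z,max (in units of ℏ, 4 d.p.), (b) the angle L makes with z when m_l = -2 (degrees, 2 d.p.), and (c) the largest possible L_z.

4f means n = 4, l = 3.
|L| − L_z,max = (2√3 − 3)ℏ ≈ 0.4641ℏ.
For m_l = -2: cos θ = -2/√12, θ ≈ 125.26°.
L_z,max = lℏ = 3ℏ.

|L|−L_z,max ≈ 0.4641ℏ; θ(m_l=-2) ≈ 125.26°; L_z,max = 3ℏ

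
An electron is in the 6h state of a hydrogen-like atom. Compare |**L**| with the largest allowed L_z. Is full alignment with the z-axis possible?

For 6h, l = 5.
|L| = √30 ℏ ≈ 5.4772ℏ, while L_z,max = lℏ = 5ℏ.
Since |L| > L_z,max, the vector can never point exactly along z; the closest it comes is θ_min = arccos(5/√30) ≈ 24.1°.

No: L_z,max = 5ℏ < |L| = √30 ℏ ≈ 5.477ℏ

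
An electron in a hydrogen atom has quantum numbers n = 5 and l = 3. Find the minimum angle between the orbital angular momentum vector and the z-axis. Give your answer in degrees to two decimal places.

|L| = √(l(l+1)) ℏ = 2√3 ℏ.
The smallest angle corresponds to the largest L_z, i.e. m_l = l = 3, giving L_z = 3ℏ.
cos θ_min = 3/√12, so θ_min ≈ 30.00°.

θ_min ≈ 30.00°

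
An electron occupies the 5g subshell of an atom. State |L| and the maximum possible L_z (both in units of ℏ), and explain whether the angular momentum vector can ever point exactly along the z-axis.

5g means n = 5, l = 4.
|L| = 2√5 ℏ ≈ 4.4721ℏ, while L_z,max = lℏ = 4ℏ.
Since |L| > L_z,max, the vector can never point exactly along z; the closest it comes is θ_min = arccos(4/√20) ≈ 26.6°.

No: L_z,max = 4ℏ < |L| = 2√5 ℏ ≈ 4.472ℏ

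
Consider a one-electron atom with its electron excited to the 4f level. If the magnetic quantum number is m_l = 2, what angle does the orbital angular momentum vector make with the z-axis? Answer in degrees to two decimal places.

θ ≈ 54.74°

The 4f level has l = 3.
|L| = ℏ√(l(l+1)) = 2√3 ℏ.
L_z = m_l ℏ = 2ℏ.
cos θ = L_z/|L| = 2/√12, so θ ≈ 54.74°.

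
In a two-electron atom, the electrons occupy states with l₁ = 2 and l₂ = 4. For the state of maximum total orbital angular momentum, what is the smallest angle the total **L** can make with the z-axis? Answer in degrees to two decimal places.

θ_min ≈ 22.21°

By the triangle rule, |l₁ − l₂| ≤ L ≤ l₁ + l₂.
L ∈ {2, 3, 4, 5, 6}.
The maximum is L = 6, with |L_tot| = ℏ√(6·7) = √42 ℏ.
The minimum angle with z is arccos(6/√42) ≈ 22.21°.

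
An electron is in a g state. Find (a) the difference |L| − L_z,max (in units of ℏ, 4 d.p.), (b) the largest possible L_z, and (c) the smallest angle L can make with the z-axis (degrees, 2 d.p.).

|L|−L_z,max ≈ 0.4721ℏ; L_z,max = 4ℏ; θ_min ≈ 26.57°

The letter g corresponds to l = 4.
|L| − L_z,max = (2√5 − 4)ℏ ≈ 0.4721ℏ.
L_z,max = lℏ = 4ℏ.
cos θ_min = 4/√20, so θ_min ≈ 26.57°.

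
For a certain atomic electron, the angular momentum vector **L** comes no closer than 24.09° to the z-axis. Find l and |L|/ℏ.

l = 5, |L| = √30 ℏ ≈ 5.477ℏ

cos θ_min = l/√(l(l+1)) = √(l/(l+1)), so l/(l+1) = cos²(24.09°) = 0.8334.
Solving: l = 5.
Then |L| = ℏ√(5·6) = √30 ℏ.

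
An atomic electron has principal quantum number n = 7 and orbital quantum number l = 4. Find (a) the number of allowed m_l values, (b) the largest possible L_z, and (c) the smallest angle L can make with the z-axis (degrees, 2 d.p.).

There are 2l+1 = 9 values of m_l.
L_z,max = lℏ = 4ℏ.
cos θ_min = 4/√20, so θ_min ≈ 26.57°.

9 values; L_z,max = 4ℏ; θ_min ≈ 26.57°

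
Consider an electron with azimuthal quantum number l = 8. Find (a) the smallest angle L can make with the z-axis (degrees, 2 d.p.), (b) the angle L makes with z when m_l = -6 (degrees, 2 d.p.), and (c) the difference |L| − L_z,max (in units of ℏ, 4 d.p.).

θ_min ≈ 19.47°; θ(m_l=-6) ≈ 135.00°; |L|−L_z,max ≈ 0.4853ℏ

cos θ_min = 8/√72, so θ_min ≈ 19.47°.
For m_l = -6: cos θ = -6/√72, θ ≈ 135.00°.
|L| − L_z,max = (6√2 − 8)ℏ ≈ 0.4853ℏ.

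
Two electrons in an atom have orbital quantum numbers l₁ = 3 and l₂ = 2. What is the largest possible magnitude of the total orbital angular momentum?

Angular momentum addition gives L = |l₁ − l₂|, …, l₁ + l₂.
Allowed values: L = 1, 2, 3, 4, 5.
The largest magnitude corresponds to L = 5: |L_tot| = ℏ√(5·6) = √30 ℏ.

|L_tot|_max = √30 ℏ ≈ 5.477ℏ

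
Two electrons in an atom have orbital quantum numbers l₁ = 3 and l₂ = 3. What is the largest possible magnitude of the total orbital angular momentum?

By the triangle rule, |l₁ − l₂| ≤ L ≤ l₁ + l₂.
So L can be 0, 1, 2, 3, 4, 5, 6.
The largest magnitude corresponds to L = 6: |L_tot| = ℏ√(6·7) = √42 ℏ.

|L_tot|_max = √42 ℏ ≈ 6.481ℏ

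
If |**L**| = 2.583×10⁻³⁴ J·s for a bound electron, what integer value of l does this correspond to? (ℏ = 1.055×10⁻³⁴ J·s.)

In units of ℏ, |L| ≈ 2.448.
(|L|/ℏ)² = l(l+1) ≈ 5.99 ⇒ l = 2.

l = 2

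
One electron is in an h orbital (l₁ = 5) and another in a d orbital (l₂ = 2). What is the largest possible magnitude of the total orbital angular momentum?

|L_tot|_max = 2√14 ℏ ≈ 7.483ℏ

L runs from |5 − 2| = 3 to 5 + 2 = 7.
L ∈ {3, 4, 5, 6, 7}.
The largest magnitude corresponds to L = 7: |L_tot| = ℏ√(7·8) = 2√14 ℏ.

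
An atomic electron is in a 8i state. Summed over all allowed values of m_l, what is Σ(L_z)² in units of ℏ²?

Σ(L_z)² = 182 ℏ²

For 8i, l = 6.
m_l ∈ {-6, -5, -4, -3, -2, -1, 0, 1, 2, 3, 4, 5, 6}.
Summing m² from −6 to 6: Σ m_l² = 182.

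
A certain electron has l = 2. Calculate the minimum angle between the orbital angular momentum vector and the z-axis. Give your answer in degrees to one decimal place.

|L| = ℏ√(l(l+1)) = √6 ℏ.
The smallest angle corresponds to the largest L_z, i.e. m_l = l = 2, giving L_z = 2ℏ.
cos θ_min = 2/√6, so θ_min ≈ 35.3°.

θ_min ≈ 35.3°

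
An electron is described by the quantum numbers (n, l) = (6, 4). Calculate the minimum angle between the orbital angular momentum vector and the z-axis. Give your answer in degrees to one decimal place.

|L| = √(l(l+1)) ℏ = 2√5 ℏ.
The smallest angle corresponds to the largest L_z, i.e. m_l = l = 4, giving L_z = 4ℏ.
cos θ_min = 4/√20, so θ_min ≈ 26.6°.

θ_min ≈ 26.6°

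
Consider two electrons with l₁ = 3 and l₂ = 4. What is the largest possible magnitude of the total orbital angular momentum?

L runs from |3 − 4| = 1 to 3 + 4 = 7.
L ∈ {1, 2, 3, 4, 5, 6, 7}.
The largest magnitude corresponds to L = 7: |L_tot| = ℏ√(7·8) = 2√14 ℏ.

|L_tot|_max = 2√14 ℏ ≈ 7.483ℏ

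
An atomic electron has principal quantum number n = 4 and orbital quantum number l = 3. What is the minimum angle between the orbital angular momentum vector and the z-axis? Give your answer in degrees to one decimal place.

|L|² = l(l+1)ℏ² = 12ℏ², so |L| = 2√3 ℏ.
The smallest angle corresponds to the largest L_z, i.e. m_l = l = 3, giving L_z = 3ℏ.
cos θ_min = 3/√12, so θ_min ≈ 30.0°.

θ_min ≈ 30.0°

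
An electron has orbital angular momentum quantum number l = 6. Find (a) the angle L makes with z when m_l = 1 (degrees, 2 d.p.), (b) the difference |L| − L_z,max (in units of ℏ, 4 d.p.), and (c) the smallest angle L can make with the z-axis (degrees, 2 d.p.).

θ(m_l=1) ≈ 81.12°; |L|−L_z,max ≈ 0.4807ℏ; θ_min ≈ 22.21°

For m_l = 1: cos θ = 1/√42, θ ≈ 81.12°.
|L| − L_z,max = (√42 − 6)ℏ ≈ 0.4807ℏ.
cos θ_min = 6/√42, so θ_min ≈ 22.21°.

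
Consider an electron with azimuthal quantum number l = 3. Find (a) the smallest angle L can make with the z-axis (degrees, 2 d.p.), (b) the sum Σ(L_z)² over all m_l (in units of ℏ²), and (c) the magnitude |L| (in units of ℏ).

θ_min ≈ 30.00°; Σ(L_z)² = 28 ℏ²; |L| = 2√3 ℏ ≈ 3.464ℏ

cos θ_min = 3/√12, so θ_min ≈ 30.00°.
Σ m_l² = 28, so Σ(L_z)² = 28 ℏ².
|L| = ℏ√(3·4) = 2√3 ℏ ≈ 3.464ℏ.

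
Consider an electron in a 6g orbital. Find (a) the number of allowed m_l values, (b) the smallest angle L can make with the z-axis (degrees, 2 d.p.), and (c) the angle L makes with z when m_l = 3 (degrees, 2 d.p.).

9 values; θ_min ≈ 26.57°; θ(m_l=3) ≈ 47.87°

For 6g, l = 4.
There are 2l+1 = 9 values of m_l.
cos θ_min = 4/√20, so θ_min ≈ 26.57°.
For m_l = 3: cos θ = 3/√20, θ ≈ 47.87°.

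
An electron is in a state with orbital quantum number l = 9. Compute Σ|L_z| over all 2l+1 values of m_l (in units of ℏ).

m_l runs from −9 to 9, i.e. {-9, -8, -7, -6, -5, -4, -3, -2, -1, 0, 1, 2, 3, 4, 5, 6, 7, 8, 9}.
Σ|m_l| = 2(1+2+…+9) = 90.

Σ|L_z| = 90 ℏ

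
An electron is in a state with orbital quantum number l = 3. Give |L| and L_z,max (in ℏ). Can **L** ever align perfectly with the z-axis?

No: L_z,max = 3ℏ < |L| = 2√3 ℏ ≈ 3.464ℏ

|L| = 2√3 ℏ ≈ 3.4641ℏ, while L_z,max = lℏ = 3ℏ.
Since |L| > L_z,max, the vector can never point exactly along z; the closest it comes is θ_min = arccos(3/√12) ≈ 30.0°.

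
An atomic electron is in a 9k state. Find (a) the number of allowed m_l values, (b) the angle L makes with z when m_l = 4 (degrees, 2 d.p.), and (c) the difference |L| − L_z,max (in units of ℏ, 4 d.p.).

15 values; θ(m_l=4) ≈ 57.69°; |L|−L_z,max ≈ 0.4833ℏ

For 9k, l = 7.
There are 2l+1 = 15 values of m_l.
For m_l = 4: cos θ = 4/√56, θ ≈ 57.69°.
|L| − L_z,max = (2√14 − 7)ℏ ≈ 0.4833ℏ.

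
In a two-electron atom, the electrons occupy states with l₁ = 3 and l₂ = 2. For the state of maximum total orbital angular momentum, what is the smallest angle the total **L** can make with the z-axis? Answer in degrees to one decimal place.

θ_min ≈ 24.1°

Angular momentum addition gives L = |l₁ − l₂|, …, l₁ + l₂.
L ∈ {1, 2, 3, 4, 5}.
The maximum is L = 5, with |L_tot| = ℏ√(5·6) = √30 ℏ.
The minimum angle with z is arccos(5/√30) ≈ 24.1°.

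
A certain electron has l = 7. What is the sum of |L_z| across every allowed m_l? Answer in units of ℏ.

Σ|L_z| = 56 ℏ

m_l ∈ {-7, -6, -5, -4, -3, -2, -1, 0, 1, 2, 3, 4, 5, 6, 7}.
Σ|m_l| = 2·7(7+1)/2 = 56.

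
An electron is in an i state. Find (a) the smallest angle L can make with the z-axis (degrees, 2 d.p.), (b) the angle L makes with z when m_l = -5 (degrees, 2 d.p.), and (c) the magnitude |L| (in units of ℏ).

For an i orbital, l = 6.
cos θ_min = 6/√42, so θ_min ≈ 22.21°.
For m_l = -5: cos θ = -5/√42, θ ≈ 140.49°.
|L| = ℏ√(6·7) = √42 ℏ ≈ 6.481ℏ.

θ_min ≈ 22.21°; θ(m_l=-5) ≈ 140.49°; |L| = √42 ℏ ≈ 6.481ℏ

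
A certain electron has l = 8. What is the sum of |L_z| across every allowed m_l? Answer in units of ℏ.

Σ|L_z| = 72 ℏ

m_l runs from −8 to 8, i.e. {-8, -7, -6, -5, -4, -3, -2, -1, 0, 1, 2, 3, 4, 5, 6, 7, 8}.
Σ|m_l| = 2(1+2+…+8) = 72.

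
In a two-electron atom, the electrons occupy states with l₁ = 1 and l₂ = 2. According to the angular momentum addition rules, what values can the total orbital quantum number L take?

L = 1, 2, 3

L runs from |1 − 2| = 1 to 1 + 2 = 3.
Allowed values: L = 1, 2, 3.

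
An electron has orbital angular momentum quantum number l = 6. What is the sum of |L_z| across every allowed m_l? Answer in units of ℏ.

Σ|L_z| = 42 ℏ

m_l ∈ {-6, -5, -4, -3, -2, -1, 0, 1, 2, 3, 4, 5, 6}.
Σ|m_l| = 2(1+2+…+6) = 42.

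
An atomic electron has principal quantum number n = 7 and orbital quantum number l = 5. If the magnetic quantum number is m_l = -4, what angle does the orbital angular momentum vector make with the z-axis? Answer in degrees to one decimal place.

|L|² = l(l+1)ℏ² = 30ℏ², so |L| = √30 ℏ.
L_z = m_l ℏ = −4ℏ.
cos θ = L_z/|L| = -4/√30, so θ ≈ 136.9°.

θ ≈ 136.9°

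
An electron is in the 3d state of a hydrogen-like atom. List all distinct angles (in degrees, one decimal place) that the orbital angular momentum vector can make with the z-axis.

The 3d subshell has l = 2.
|L| = √(l(l+1)) ℏ = √6 ℏ.
cos θ = m_l/√6 for each m_l ∈ {-2, -1, 0, 1, 2}.

θ ∈ {35.3°, 65.9°, 90.0°, 114.1°, 144.7°}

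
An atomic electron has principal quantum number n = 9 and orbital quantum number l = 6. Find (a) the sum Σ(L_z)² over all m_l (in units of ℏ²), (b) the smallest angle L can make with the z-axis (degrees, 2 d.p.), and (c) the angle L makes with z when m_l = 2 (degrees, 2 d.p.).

Σ(L_z)² = 182 ℏ²; θ_min ≈ 22.21°; θ(m_l=2) ≈ 72.02°

Σ m_l² = 182, so Σ(L_z)² = 182 ℏ².
cos θ_min = 6/√42, so θ_min ≈ 22.21°.
For m_l = 2: cos θ = 2/√42, θ ≈ 72.02°.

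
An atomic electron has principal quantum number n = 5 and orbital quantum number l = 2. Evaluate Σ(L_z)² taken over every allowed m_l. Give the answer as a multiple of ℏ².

Σ(L_z)² = 10 ℏ²

m_l runs from −2 to 2, i.e. {-2, -1, 0, 1, 2}.
Σ m_l² = 2·(1 + 4) = 10.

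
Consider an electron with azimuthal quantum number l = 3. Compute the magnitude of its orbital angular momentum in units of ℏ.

|L| = 2√3 ℏ ≈ 3.464ℏ

|L| = ℏ√(l(l+1)) = ℏ√(3·4) = 2√3 ℏ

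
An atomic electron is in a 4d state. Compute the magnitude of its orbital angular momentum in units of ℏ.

4d means n = 4, l = 2.
|L| = ℏ√(l(l+1)) = ℏ√(2·3) = √6 ℏ

|L| = √6 ℏ ≈ 2.449ℏ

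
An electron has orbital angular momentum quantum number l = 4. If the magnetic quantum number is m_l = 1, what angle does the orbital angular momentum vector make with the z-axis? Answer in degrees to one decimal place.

θ ≈ 77.1°

|L|² = l(l+1)ℏ² = 20ℏ², so |L| = 2√5 ℏ.
L_z = m_l ℏ = 1ℏ.
cos θ = L_z/|L| = 1/√20, so θ ≈ 77.1°.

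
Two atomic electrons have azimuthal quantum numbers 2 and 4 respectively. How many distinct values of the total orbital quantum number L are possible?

5

L runs from |2 − 4| = 2 to 2 + 4 = 6.
So L can be 2, 3, 4, 5, 6.
That is 5 values.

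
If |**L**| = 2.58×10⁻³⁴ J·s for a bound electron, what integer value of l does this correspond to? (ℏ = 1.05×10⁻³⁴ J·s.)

Dividing by ℏ: |L|/ℏ ≈ 2.457.
Set l(l+1) = 6.04; the integer solution is l = 2.

l = 2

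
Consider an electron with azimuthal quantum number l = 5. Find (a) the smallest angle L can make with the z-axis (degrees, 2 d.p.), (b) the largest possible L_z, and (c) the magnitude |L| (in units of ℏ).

cos θ_min = 5/√30, so θ_min ≈ 24.09°.
L_z,max = lℏ = 5ℏ.
|L| = ℏ√(5·6) = √30 ℏ ≈ 5.477ℏ.

θ_min ≈ 24.09°; L_z,max = 5ℏ; |L| = √30 ℏ ≈ 5.477ℏ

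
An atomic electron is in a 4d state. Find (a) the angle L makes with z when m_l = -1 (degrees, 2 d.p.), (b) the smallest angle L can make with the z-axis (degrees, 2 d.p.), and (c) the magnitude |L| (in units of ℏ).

4d means n = 4, l = 2.
For m_l = -1: cos θ = -1/√6, θ ≈ 114.09°.
cos θ_min = 2/√6, so θ_min ≈ 35.26°.
|L| = ℏ√(2·3) = √6 ℏ ≈ 2.449ℏ.

θ(m_l=-1) ≈ 114.09°; θ_min ≈ 35.26°; |L| = √6 ℏ ≈ 2.449ℏ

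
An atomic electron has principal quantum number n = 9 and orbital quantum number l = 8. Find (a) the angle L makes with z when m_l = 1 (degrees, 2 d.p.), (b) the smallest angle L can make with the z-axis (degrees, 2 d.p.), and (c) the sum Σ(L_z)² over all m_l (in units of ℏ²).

For m_l = 1: cos θ = 1/√72, θ ≈ 83.23°.
cos θ_min = 8/√72, so θ_min ≈ 19.47°.
Σ m_l² = 408, so Σ(L_z)² = 408 ℏ².

θ(m_l=1) ≈ 83.23°; θ_min ≈ 19.47°; Σ(L_z)² = 408 ℏ²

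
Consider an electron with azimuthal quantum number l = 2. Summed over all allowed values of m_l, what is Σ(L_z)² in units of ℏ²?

m_l runs from −2 to 2, i.e. {-2, -1, 0, 1, 2}.
Summing m² from −2 to 2: Σ m_l² = 10.

Σ(L_z)² = 10 ℏ²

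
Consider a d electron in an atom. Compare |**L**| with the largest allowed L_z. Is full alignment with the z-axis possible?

A d state has l = 2.
|L| = √6 ℏ ≈ 2.4495ℏ, while L_z,max = lℏ = 2ℏ.
Since |L| > L_z,max, the vector can never point exactly along z; the closest it comes is θ_min = arccos(2/√6) ≈ 35.3°.

No: L_z,max = 2ℏ < |L| = √6 ℏ ≈ 2.449ℏ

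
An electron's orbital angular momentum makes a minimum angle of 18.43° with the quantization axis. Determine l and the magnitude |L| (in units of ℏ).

cos θ_min = l/√(l(l+1)) = √(l/(l+1)), so l/(l+1) = cos²(18.43°) = 0.9001.
Solving: l = 9.
Then |L| = ℏ√(9·10) = 3√10 ℏ.

l = 9, |L| = 3√10 ℏ ≈ 9.487ℏ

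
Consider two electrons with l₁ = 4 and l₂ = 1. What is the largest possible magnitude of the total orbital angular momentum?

|L_tot|_max = √30 ℏ ≈ 5.477ℏ

Angular momentum addition gives L = |l₁ − l₂|, …, l₁ + l₂.
L ∈ {3, 4, 5}.
The largest magnitude corresponds to L = 5: |L_tot| = ℏ√(5·6) = √30 ℏ.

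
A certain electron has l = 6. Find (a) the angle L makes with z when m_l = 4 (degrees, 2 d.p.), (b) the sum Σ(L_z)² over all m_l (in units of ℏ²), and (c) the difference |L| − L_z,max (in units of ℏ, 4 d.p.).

θ(m_l=4) ≈ 51.89°; Σ(L_z)² = 182 ℏ²; |L|−L_z,max ≈ 0.4807ℏ

For m_l = 4: cos θ = 4/√42, θ ≈ 51.89°.
Σ m_l² = 182, so Σ(L_z)² = 182 ℏ².
|L| − L_z,max = (√42 − 6)ℏ ≈ 0.4807ℏ.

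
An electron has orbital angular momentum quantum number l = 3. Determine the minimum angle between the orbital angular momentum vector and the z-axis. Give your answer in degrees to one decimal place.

θ_min ≈ 30.0°

|L|² = l(l+1)ℏ² = 12ℏ², so |L| = 2√3 ℏ.
The smallest angle corresponds to the largest L_z, i.e. m_l = l = 3, giving L_z = 3ℏ.
cos θ_min = 3/√12, so θ_min ≈ 30.0°.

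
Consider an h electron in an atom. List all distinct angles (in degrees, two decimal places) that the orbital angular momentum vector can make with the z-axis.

An h state has l = 5.
|L| = ℏ√(l(l+1)) = √30 ℏ.
cos θ = m_l/√30 for each m_l ∈ {-5, -4, -3, -2, -1, 0, 1, 2, 3, 4, 5}.

θ ∈ {24.09°, 43.09°, 56.79°, 68.58°, 79.48°, 90.00°, 100.52°, 111.42°, 123.21°, 136.91°, 155.91°}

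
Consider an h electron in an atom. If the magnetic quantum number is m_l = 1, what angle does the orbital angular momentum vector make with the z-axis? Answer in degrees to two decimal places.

An h state has l = 5.
|L|² = l(l+1)ℏ² = 30ℏ², so |L| = √30 ℏ.
L_z = m_l ℏ = 1ℏ.
cos θ = L_z/|L| = 1/√30, so θ ≈ 79.48°.

θ ≈ 79.48°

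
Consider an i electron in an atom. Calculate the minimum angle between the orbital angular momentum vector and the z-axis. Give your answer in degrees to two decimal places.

θ_min ≈ 22.21°

An i state has l = 6.
|L| = √(l(l+1)) ℏ = √42 ℏ.
The smallest angle corresponds to the largest L_z, i.e. m_l = l = 6, giving L_z = 6ℏ.
cos θ_min = 6/√42, so θ_min ≈ 22.21°.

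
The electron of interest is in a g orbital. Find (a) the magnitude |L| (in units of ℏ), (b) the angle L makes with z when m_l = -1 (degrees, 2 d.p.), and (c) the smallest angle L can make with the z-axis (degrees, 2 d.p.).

For a g orbital, l = 4.
|L| = ℏ√(4·5) = 2√5 ℏ ≈ 4.472ℏ.
For m_l = -1: cos θ = -1/√20, θ ≈ 102.92°.
cos θ_min = 4/√20, so θ_min ≈ 26.57°.

|L| = 2√5 ℏ ≈ 4.472ℏ; θ(m_l=-1) ≈ 102.92°; θ_min ≈ 26.57°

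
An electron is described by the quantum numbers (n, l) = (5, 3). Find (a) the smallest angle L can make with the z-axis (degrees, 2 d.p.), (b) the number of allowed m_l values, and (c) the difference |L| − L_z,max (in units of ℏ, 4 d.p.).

θ_min ≈ 30.00°; 7 values; |L|−L_z,max ≈ 0.4641ℏ

cos θ_min = 3/√12, so θ_min ≈ 30.00°.
There are 2l+1 = 7 values of m_l.
|L| − L_z,max = (2√3 − 3)ℏ ≈ 0.4641ℏ.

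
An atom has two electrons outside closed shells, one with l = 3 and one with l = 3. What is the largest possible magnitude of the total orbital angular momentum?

L runs from |3 − 3| = 0 to 3 + 3 = 6.
So L can be 0, 1, 2, 3, 4, 5, 6.
The largest magnitude corresponds to L = 6: |L_tot| = ℏ√(6·7) = √42 ℏ.

|L_tot|_max = √42 ℏ ≈ 6.481ℏ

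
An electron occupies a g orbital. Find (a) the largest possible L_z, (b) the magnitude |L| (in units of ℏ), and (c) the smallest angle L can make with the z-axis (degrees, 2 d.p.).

G corresponds to l = 4.
L_z,max = lℏ = 4ℏ.
|L| = ℏ√(4·5) = 2√5 ℏ ≈ 4.472ℏ.
cos θ_min = 4/√20, so θ_min ≈ 26.57°.

L_z,max = 4ℏ; |L| = 2√5 ℏ ≈ 4.472ℏ; θ_min ≈ 26.57°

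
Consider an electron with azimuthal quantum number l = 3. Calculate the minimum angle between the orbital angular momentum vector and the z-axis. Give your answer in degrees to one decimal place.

|L|² = l(l+1)ℏ² = 12ℏ², so |L| = 2√3 ℏ.
The smallest angle corresponds to the largest L_z, i.e. m_l = l = 3, giving L_z = 3ℏ.
cos θ_min = 3/√12, so θ_min ≈ 30.0°.

θ_min ≈ 30.0°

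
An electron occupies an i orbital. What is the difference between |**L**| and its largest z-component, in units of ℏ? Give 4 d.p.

|L| − L_z,max ≈ 0.4807ℏ

For an i orbital, l = 6.
|L| = √42 ℏ ≈ 6.4807ℏ, while L_z,max = lℏ = 6ℏ.
The difference is (√42 − 6)ℏ ≈ 0.4807ℏ.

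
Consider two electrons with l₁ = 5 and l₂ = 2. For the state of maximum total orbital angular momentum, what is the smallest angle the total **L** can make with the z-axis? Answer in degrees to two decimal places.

Angular momentum addition gives L = |l₁ − l₂|, …, l₁ + l₂.
L ∈ {3, 4, 5, 6, 7}.
The maximum is L = 7, with |L_tot| = ℏ√(7·8) = 2√14 ℏ.
The minimum angle with z is arccos(7/√56) ≈ 20.70°.

θ_min ≈ 20.70°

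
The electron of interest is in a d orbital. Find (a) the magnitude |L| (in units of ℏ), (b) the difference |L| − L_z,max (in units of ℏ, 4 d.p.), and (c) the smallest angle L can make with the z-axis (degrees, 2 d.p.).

For a d orbital, l = 2.
|L| = ℏ√(2·3) = √6 ℏ ≈ 2.449ℏ.
|L| − L_z,max = (√6 − 2)ℏ ≈ 0.4495ℏ.
cos θ_min = 2/√6, so θ_min ≈ 35.26°.

|L| = √6 ℏ ≈ 2.449ℏ; |L|−L_z,max ≈ 0.4495ℏ; θ_min ≈ 35.26°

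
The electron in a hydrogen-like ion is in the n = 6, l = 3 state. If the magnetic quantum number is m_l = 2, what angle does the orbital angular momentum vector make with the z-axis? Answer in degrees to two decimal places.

θ ≈ 54.74°

|L| = √(l(l+1)) ℏ = 2√3 ℏ.
L_z = m_l ℏ = 2ℏ.
cos θ = L_z/|L| = 2/√12, so θ ≈ 54.74°.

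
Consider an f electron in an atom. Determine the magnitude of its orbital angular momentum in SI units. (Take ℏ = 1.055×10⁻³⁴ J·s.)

|L| = 3.655×10⁻³⁴ J·s

The letter f corresponds to l = 3.
|L| = ℏ√(l(l+1)) = ℏ√(3·4) = 2√3 ℏ
Numerically, |L| = 3.464 × (1.055×10⁻³⁴ J·s) = 3.655×10⁻³⁴ J·s.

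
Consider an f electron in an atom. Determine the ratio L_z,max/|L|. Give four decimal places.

An f state has l = 3.
|L| = 2√3 ℏ ≈ 3.4641ℏ, while L_z,max = lℏ = 3ℏ.
L_z,max/|L| = 3/√12 = 0.8660.

L_z,max/|L| = 0.8660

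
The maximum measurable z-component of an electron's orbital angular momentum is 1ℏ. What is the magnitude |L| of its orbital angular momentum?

|L| = √2 ℏ ≈ 1.414ℏ

L_z,max = lℏ, so l = 1.
|L| = √(l(l+1)) ℏ = √2 ℏ.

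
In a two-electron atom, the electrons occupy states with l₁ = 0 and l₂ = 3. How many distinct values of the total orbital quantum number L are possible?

1

Angular momentum addition gives L = |l₁ − l₂|, …, l₁ + l₂.
L ∈ {3}.
That is 1 value.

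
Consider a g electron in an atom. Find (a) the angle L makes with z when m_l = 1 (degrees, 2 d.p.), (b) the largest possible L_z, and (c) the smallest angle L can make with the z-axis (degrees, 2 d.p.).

θ(m_l=1) ≈ 77.08°; L_z,max = 4ℏ; θ_min ≈ 26.57°

A g state has l = 4.
For m_l = 1: cos θ = 1/√20, θ ≈ 77.08°.
L_z,max = lℏ = 4ℏ.
cos θ_min = 4/√20, so θ_min ≈ 26.57°.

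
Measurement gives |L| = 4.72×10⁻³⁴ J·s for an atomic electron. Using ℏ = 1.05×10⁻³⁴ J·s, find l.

l = 4

|L|/ℏ = (4.72×10⁻³⁴)/(1.05×10⁻³⁴) ≈ 4.495.
l(l+1) ≈ 4.495² ≈ 20.21, so l = 4.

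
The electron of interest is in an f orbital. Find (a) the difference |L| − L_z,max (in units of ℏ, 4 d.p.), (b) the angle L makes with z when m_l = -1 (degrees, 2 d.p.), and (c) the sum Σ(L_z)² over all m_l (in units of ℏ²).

|L|−L_z,max ≈ 0.4641ℏ; θ(m_l=-1) ≈ 106.78°; Σ(L_z)² = 28 ℏ²

An f state has l = 3.
|L| − L_z,max = (2√3 − 3)ℏ ≈ 0.4641ℏ.
For m_l = -1: cos θ = -1/√12, θ ≈ 106.78°.
Σ m_l² = 28, so Σ(L_z)² = 28 ℏ².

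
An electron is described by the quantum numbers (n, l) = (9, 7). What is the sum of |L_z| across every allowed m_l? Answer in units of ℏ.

Σ|L_z| = 56 ℏ

m_l ∈ {-7, -6, -5, -4, -3, -2, -1, 0, 1, 2, 3, 4, 5, 6, 7}.
Σ|m_l| = 2·7(7+1)/2 = 56.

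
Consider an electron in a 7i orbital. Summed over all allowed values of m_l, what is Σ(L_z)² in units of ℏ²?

Σ(L_z)² = 182 ℏ²

The 7i subshell has l = 6.
m_l ∈ {-6, -5, -4, -3, -2, -1, 0, 1, 2, 3, 4, 5, 6}.
Σ m_l² = l(l+1)(2l+1)/3 = 6·7·13/3 = 182.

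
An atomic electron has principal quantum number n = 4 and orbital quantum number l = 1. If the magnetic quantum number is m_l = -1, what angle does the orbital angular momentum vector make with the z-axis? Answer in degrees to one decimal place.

|L|² = l(l+1)ℏ² = 2ℏ², so |L| = √2 ℏ.
L_z = m_l ℏ = −1ℏ.
cos θ = L_z/|L| = -1/√2, so θ ≈ 135.0°.

θ ≈ 135.0°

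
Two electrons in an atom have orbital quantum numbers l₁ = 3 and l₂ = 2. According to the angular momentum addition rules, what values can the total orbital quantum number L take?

L = 1, 2, 3, 4, 5

By the triangle rule, |l₁ − l₂| ≤ L ≤ l₁ + l₂.
L ∈ {1, 2, 3, 4, 5}.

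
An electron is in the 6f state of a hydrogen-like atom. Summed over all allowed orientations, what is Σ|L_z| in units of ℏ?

Σ|L_z| = 12 ℏ

6f means n = 6, l = 3.
m_l runs from −3 to 3, i.e. {-3, -2, -1, 0, 1, 2, 3}.
Σ|m_l| = 2·3(3+1)/2 = 12.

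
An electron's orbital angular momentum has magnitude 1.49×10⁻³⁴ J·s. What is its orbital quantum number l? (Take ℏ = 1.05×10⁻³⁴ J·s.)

In units of ℏ, |L| ≈ 1.419.
Set l(l+1) = 2.01; the integer solution is l = 1.

l = 1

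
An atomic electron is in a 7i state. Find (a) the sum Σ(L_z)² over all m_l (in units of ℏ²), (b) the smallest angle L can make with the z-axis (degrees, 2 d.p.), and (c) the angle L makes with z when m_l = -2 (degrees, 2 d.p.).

For 7i, l = 6.
Σ m_l² = 182, so Σ(L_z)² = 182 ℏ².
cos θ_min = 6/√42, so θ_min ≈ 22.21°.
For m_l = -2: cos θ = -2/√42, θ ≈ 107.98°.

Σ(L_z)² = 182 ℏ²; θ_min ≈ 22.21°; θ(m_l=-2) ≈ 107.98°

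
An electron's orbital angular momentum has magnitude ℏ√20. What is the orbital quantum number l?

l = 4

(|L|/ℏ)² = l(l+1) = 20.
Solving: l = 4.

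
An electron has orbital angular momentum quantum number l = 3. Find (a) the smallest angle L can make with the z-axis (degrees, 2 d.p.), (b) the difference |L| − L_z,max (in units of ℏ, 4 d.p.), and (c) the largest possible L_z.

cos θ_min = 3/√12, so θ_min ≈ 30.00°.
|L| − L_z,max = (2√3 − 3)ℏ ≈ 0.4641ℏ.
L_z,max = lℏ = 3ℏ.

θ_min ≈ 30.00°; |L|−L_z,max ≈ 0.4641ℏ; L_z,max = 3ℏ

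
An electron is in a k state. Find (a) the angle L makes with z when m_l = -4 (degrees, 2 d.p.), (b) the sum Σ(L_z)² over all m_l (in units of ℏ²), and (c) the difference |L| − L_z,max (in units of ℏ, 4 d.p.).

θ(m_l=-4) ≈ 122.31°; Σ(L_z)² = 280 ℏ²; |L|−L_z,max ≈ 0.4833ℏ

A k state has l = 7.
For m_l = -4: cos θ = -4/√56, θ ≈ 122.31°.
Σ m_l² = 280, so Σ(L_z)² = 280 ℏ².
|L| − L_z,max = (2√14 − 7)ℏ ≈ 0.4833ℏ.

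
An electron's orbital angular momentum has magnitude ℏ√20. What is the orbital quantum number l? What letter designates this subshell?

|L| = ℏ√(l(l+1)), so l(l+1) = 20.
The positive root is l = 4.

l = 4 (g orbital)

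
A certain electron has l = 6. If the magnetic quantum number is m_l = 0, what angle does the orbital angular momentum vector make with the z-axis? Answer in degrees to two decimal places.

|L| = √(l(l+1)) ℏ = √42 ℏ.
L_z = m_l ℏ = 0ℏ.
cos θ = L_z/|L| = 0/√42, so θ ≈ 90.00°.

θ ≈ 90.00°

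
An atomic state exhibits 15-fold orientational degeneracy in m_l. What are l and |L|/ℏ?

l = 7, |L| = 2√14 ℏ ≈ 7.483ℏ

2l + 1 = 15 ⇒ l = 7.
|L| = ℏ√(l(l+1)) = ℏ√(7·8) = 2√14 ℏ.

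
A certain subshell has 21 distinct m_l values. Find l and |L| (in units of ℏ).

21 = 2l + 1, so l = (21−1)/2 = 10.
Then |L| = √(l(l+1)) ℏ = √110 ℏ.

l = 10, |L| = √110 ℏ ≈ 10.488ℏ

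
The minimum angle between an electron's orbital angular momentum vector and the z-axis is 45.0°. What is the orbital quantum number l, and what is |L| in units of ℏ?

At minimum angle, m_l = l, so cos θ = l/√(l(l+1)); cos²θ = l/(l+1) = 0.5000.
Solving: l = 1.
Then |L| = ℏ√(1·2) = √2 ℏ.

l = 1, |L| = √2 ℏ ≈ 1.414ℏ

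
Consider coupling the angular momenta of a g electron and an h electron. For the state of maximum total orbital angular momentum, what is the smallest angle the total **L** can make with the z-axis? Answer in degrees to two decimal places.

θ_min ≈ 18.43°

The total orbital quantum number L ranges from |l₁ − l₂| to l₁ + l₂ in integer steps.
L ∈ {1, 2, 3, 4, 5, 6, 7, 8, 9}.
The maximum is L = 9, with |L_tot| = ℏ√(9·10) = 3√10 ℏ.
The minimum angle with z is arccos(9/√90) ≈ 18.43°.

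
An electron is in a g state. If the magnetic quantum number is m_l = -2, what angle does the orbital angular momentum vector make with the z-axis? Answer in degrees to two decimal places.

The letter g corresponds to l = 4.
|L|² = l(l+1)ℏ² = 20ℏ², so |L| = 2√5 ℏ.
L_z = m_l ℏ = −2ℏ.
cos θ = L_z/|L| = -2/√20, so θ ≈ 116.57°.

θ ≈ 116.57°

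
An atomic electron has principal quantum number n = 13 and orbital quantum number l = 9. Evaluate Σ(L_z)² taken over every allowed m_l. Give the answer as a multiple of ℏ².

Σ(L_z)² = 570 ℏ²

m_l runs from −9 to 9, i.e. {-9, -8, -7, -6, -5, -4, -3, -2, -1, 0, 1, 2, 3, 4, 5, 6, 7, 8, 9}.
Summing m² from −9 to 9: Σ m_l² = 570.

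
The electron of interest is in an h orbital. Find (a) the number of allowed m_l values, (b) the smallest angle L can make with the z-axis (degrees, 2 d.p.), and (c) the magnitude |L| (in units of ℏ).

An h state has l = 5.
There are 2l+1 = 11 values of m_l.
cos θ_min = 5/√30, so θ_min ≈ 24.09°.
|L| = ℏ√(5·6) = √30 ℏ ≈ 5.477ℏ.

11 values; θ_min ≈ 24.09°; |L| = √30 ℏ ≈ 5.477ℏ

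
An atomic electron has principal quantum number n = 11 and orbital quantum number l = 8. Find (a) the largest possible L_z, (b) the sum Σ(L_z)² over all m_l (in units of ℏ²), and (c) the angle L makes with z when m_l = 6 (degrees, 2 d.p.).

L_z,max = 8ℏ; Σ(L_z)² = 408 ℏ²; θ(m_l=6) ≈ 45.00°

L_z,max = lℏ = 8ℏ.
Σ m_l² = 408, so Σ(L_z)² = 408 ℏ².
For m_l = 6: cos θ = 6/√72, θ ≈ 45.00°.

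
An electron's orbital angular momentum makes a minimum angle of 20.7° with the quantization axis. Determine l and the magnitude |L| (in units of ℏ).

cos²θ_min = l/(l+1) = 0.8751.
l = cos²θ/sin²θ ≈ 7.
Then |L| = ℏ√(7·8) = 2√14 ℏ.

l = 7, |L| = 2√14 ℏ ≈ 7.483ℏ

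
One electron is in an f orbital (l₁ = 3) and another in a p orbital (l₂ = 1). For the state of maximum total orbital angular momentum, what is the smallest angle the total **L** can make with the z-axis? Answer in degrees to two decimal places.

θ_min ≈ 26.57°

The total orbital quantum number L ranges from |l₁ − l₂| to l₁ + l₂ in integer steps.
So L can be 2, 3, 4.
The maximum is L = 4, with |L_tot| = ℏ√(4·5) = 2√5 ℏ.
The minimum angle with z is arccos(4/√20) ≈ 26.57°.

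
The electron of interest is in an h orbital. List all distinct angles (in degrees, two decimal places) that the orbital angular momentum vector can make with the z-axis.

For an h orbital, l = 5.
|L|² = l(l+1)ℏ² = 30ℏ², so |L| = √30 ℏ.
cos θ = m_l/√30 for each m_l ∈ {-5, -4, -3, -2, -1, 0, 1, 2, 3, 4, 5}.

θ ∈ {24.09°, 43.09°, 56.79°, 68.58°, 79.48°, 90.00°, 100.52°, 111.42°, 123.21°, 136.91°, 155.91°}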